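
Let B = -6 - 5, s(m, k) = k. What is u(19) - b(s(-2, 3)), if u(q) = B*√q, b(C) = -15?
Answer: 15 - 11*√19 ≈ -32.948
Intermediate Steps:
B = -11
u(q) = -11*√q
u(19) - b(s(-2, 3)) = -11*√19 - 1*(-15) = -11*√19 + 15 = 15 - 11*√19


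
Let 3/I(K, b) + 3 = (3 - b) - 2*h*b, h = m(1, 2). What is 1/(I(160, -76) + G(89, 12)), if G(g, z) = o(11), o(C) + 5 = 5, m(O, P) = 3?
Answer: 532/3 ≈ 177.33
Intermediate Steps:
h = 3
o(C) = 0 (o(C) = -5 + 5 = 0)
G(g, z) = 0
I(K, b) = -3/(7*b) (I(K, b) = 3/(-3 + ((3 - b) - 6*b)) = 3/(-3 + (3 - 7*b)) = 3/((-7*b)) = 3*(-1/(7*b)) = -3/(7*b))
1/(I(160, -76) + G(89, 12)) = 1/(-3/7/(-76) + 0) = 1/(-3/7*(-1/76) + 0) = 1/(3/532 + 0) = 1/(3/532) = 532/3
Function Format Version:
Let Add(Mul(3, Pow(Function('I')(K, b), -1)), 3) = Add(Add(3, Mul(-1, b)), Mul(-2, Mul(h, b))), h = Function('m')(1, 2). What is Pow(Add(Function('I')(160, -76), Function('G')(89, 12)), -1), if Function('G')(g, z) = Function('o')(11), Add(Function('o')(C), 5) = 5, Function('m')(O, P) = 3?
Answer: Rational(532, 3) ≈ 177.33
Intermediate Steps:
h = 3
Function('o')(C) = 0 (Function('o')(C) = Add(-5, 5) = 0)
Function('G')(g, z) = 0
Function('I')(K, b) = Mul(Rational(-3, 7), Pow(b, -1)) (Function('I')(K, b) = Mul(3, Pow(Add(-3, Add(Add(3, Mul(-1, b)), Mul(-2, Mul(3, b)))), -1)) = Mul(3, Pow(Add(-3, Add(Add(3, Mul(-1, b)), Mul(-6, b))), -1)) = Mul(3, Pow(Add(-3, Add(3, Mul(-7, b))), -1)) = Mul(3, Pow(Mul(-7, b), -1)) = Mul(3, Mul(Rational(-1, 7), Pow(b, -1))) = Mul(Rational(-3, 7), Pow(b, -1)))
Pow(Add(Function('I')(160, -76), Function('G')(89, 12)), -1) = Pow(Add(Mul(Rational(-3, 7), Pow(-76, -1)), 0), -1) = Pow(Add(Mul(Rational(-3, 7), Rational(-1, 76)), 0), -1) = Pow(Add(Rational(3, 532), 0), -1) = Pow(Rational(3, 532), -1) = Rational(532, 3)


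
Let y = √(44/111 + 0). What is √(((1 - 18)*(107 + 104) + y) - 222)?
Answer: √(-46930689 + 222*√1221)/111 ≈ 61.712*I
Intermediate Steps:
y = 2*√1221/111 (y = √(44*(1/111) + 0) = √(44/111 + 0) = √(44/111) = 2*√1221/111 ≈ 0.62960)
√(((1 - 18)*(107 + 104) + y) - 222) = √(((1 - 18)*(107 + 104) + 2*√1221/111) - 222) = √((-17*211 + 2*√1221/111) - 222) = √((-3587 + 2*√1221/111) - 222) = √(-3809 + 2*√1221/111)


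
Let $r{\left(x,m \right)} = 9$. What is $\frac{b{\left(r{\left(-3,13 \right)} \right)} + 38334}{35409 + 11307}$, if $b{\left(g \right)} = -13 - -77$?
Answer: $\frac{19199}{23358} \approx 0.82195$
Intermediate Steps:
$b{\left(g \right)} = 64$ ($b{\left(g \right)} = -13 + 77 = 64$)
$\frac{b{\left(r{\left(-3,13 \right)} \right)} + 38334}{35409 + 11307} = \frac{64 + 38334}{35409 + 11307} = \frac{38398}{46716} = 38398 \cdot \frac{1}{46716} = \frac{19199}{23358}$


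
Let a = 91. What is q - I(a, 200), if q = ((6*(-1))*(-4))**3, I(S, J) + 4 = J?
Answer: 13628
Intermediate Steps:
I(S, J) = -4 + J
q = 13824 (q = (-6*(-4))**3 = 24**3 = 13824)
q - I(a, 200) = 13824 - (-4 + 200) = 13824 - 1*196 = 13824 - 196 = 13628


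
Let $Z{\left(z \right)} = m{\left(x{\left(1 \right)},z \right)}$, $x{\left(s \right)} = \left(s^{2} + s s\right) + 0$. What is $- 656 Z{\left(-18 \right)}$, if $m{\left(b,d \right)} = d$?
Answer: $11808$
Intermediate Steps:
$x{\left(s \right)} = 2 s^{2}$ ($x{\left(s \right)} = \left(s^{2} + s^{2}\right) + 0 = 2 s^{2} + 0 = 2 s^{2}$)
$Z{\left(z \right)} = z$
$- 656 Z{\left(-18 \right)} = \left(-656\right) \left(-18\right) = 11808$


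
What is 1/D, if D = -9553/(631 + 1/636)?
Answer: -401317/6075708 ≈ -0.066053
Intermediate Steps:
D = -6075708/401317 (D = -9553/(631 + 1/636) = -9553/401317/636 = -9553*636/401317 = -6075708/401317 ≈ -15.139)
1/D = 1/(-6075708/401317) = -401317/6075708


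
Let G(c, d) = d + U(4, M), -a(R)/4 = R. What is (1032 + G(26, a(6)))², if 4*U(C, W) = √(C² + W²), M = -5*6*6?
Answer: (1008 + √2026)² ≈ 1.1088e+6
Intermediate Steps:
a(R) = -4*R
M = -180 (M = -30*6 = -180)
U(C, W) = √(C² + W²)/4
G(c, d) = d + √2026 (G(c, d) = d + √(4² + (-180)²)/4 = d + √(16 + 32400)/4 = d + √32416/4 = d + (4*√2026)/4 = d + √2026)
(1032 + G(26, a(6)))² = (1032 + (-4*6 + √2026))² = (1032 + (-24 + √2026))² = (1008 + √2026)²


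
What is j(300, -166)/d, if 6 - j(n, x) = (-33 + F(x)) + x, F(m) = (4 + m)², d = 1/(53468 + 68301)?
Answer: -3170742991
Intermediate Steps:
d = 1/121769 ≈ 8.2123e-6
j(n, x) = 39 - x - (4 + x)² (j(n, x) = 6 - ((-33 + (4 + x)²) + x) = 6 - (-33 + x + (4 + x)²) = 6 + (33 - x - (4 + x)²) = 39 - x - (4 + x)²)
j(300, -166)/d = (39 - 1*(-166) - (4 - 166)²)/(1/121769) = (39 + 166 - 1*(-162)²)*121769 = (39 + 166 - 1*26244)*121769 = (39 + 166 - 26244)*121769 = -26039*121769 = -3170742991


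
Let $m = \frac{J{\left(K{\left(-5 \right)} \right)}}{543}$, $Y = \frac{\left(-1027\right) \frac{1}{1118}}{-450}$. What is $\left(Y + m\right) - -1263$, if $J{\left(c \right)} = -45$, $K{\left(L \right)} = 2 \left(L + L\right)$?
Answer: $\frac{8846369899}{7004700} \approx 1262.9$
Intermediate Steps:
$K{\left(L \right)} = 4 L$ ($K{\left(L \right)} = 2 \cdot 2 L = 4 L$)
$Y = \frac{79}{38700}$ ($Y = \left(-1027\right) \frac{1}{1118} \left(- \frac{1}{450}\right) = \left(- \frac{79}{86}\right) \left(- \frac{1}{450}\right) = \frac{79}{38700} \approx 0.0020413$)
$m = - \frac{15}{181}$ ($m = - \frac{45}{543} = \left(-45\right) \frac{1}{543} = - \frac{15}{181} \approx -0.082873$)
$\left(Y + m\right) - -1263 = \left(\frac{79}{38700} - \frac{15}{181}\right) - -1263 = - \frac{566201}{7004700} + 1263 = \frac{8846369899}{7004700}$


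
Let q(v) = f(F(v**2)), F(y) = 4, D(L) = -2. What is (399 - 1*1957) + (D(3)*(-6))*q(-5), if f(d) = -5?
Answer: -1618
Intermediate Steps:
q(v) = -5
(399 - 1*1957) + (D(3)*(-6))*q(-5) = (399 - 1*1957) - 2*(-6)*(-5) = (399 - 1957) + 12*(-5) = -1558 - 60 = -1618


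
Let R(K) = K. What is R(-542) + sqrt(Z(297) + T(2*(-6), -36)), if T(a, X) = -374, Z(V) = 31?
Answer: -542 + 7*I*sqrt(7) ≈ -542.0 + 18.52*I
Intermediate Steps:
R(-542) + sqrt(Z(297) + T(2*(-6), -36)) = -542 + sqrt(31 - 374) = -542 + sqrt(-343) = -542 + 7*I*sqrt(7)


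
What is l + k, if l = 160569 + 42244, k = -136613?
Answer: 66200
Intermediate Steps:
l = 202813
l + k = 202813 - 136613 = 66200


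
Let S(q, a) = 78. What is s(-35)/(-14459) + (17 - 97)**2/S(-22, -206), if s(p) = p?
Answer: 46270165/563901 ≈ 82.054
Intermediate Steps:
s(-35)/(-14459) + (17 - 97)**2/S(-22, -206) = -35/(-14459) + (17 - 97)**2/78 = -35*(-1/14459) + (-80)**2*(1/78) = 35/14459 + 6400*(1/78) = 35/14459 + 3200/39 = 46270165/563901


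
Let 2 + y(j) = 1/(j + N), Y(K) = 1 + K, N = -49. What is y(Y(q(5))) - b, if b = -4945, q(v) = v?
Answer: 212548/43 ≈ 4943.0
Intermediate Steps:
y(j) = -2 + 1/(-49 + j) (y(j) = -2 + 1/(j - 49) = -2 + 1/(-49 + j))
y(Y(q(5))) - b = (99 - 2*(1 + 5))/(-49 + (1 + 5)) - 1*(-4945) = (99 - 2*6)/(-49 + 6) + 4945 = (99 - 12)/(-43) + 4945 = -1/43*87 + 4945 = -87/43 + 4945 = 212548/43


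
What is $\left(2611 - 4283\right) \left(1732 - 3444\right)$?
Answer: $2862464$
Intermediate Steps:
$\left(2611 - 4283\right) \left(1732 - 3444\right) = \left(-1672\right) \left(-1712\right) = 2862464$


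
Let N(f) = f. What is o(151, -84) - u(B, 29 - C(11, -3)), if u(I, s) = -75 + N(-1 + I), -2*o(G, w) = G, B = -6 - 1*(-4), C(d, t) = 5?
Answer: 5/2 ≈ 2.5000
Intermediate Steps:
B = -2 (B = -6 + 4 = -2)
o(G, w) = -G/2
u(I, s) = -76 + I (u(I, s) = -75 + (-1 + I) = -76 + I)
o(151, -84) - u(B, 29 - C(11, -3)) = -1/2*151 - (-76 - 2) = -151/2 - 1*(-78) = -151/2 + 78 = 5/2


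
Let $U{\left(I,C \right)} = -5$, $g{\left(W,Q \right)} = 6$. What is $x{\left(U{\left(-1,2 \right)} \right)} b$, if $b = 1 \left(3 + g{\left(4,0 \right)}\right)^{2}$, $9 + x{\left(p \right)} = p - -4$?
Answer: $-810$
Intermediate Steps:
$x{\left(p \right)} = -5 + p$ ($x{\left(p \right)} = -9 + \left(p - -4\right) = -9 + \left(p + 4\right) = -9 + \left(4 + p\right) = -5 + p$)
$b = 81$ ($b = 1 \left(3 + 6\right)^{2} = 1 \cdot 9^{2} = 1 \cdot 81 = 81$)
$x{\left(U{\left(-1,2 \right)} \right)} b = \left(-5 - 5\right) 81 = \left(-10\right) 81 = -810$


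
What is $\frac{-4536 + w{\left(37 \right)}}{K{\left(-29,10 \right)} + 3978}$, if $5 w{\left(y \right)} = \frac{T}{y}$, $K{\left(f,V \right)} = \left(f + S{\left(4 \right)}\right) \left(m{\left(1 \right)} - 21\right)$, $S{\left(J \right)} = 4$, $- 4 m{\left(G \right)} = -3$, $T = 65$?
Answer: $- \frac{671276}{663669} \approx -1.0115$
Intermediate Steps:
$m{\left(G \right)} = \frac{3}{4}$ ($m{\left(G \right)} = \left(- \frac{1}{4}\right) \left(-3\right) = \frac{3}{4}$)
$K{\left(f,V \right)} = -81 - \frac{81 f}{4}$ ($K{\left(f,V \right)} = \left(f + 4\right) \left(\frac{3}{4} - 21\right) = \left(4 + f\right) \left(- \frac{81}{4}\right) = -81 - \frac{81 f}{4}$)
$w{\left(y \right)} = \frac{13}{y}$ ($w{\left(y \right)} = \frac{65 \frac{1}{y}}{5} = \frac{13}{y}$)
$\frac{-4536 + w{\left(37 \right)}}{K{\left(-29,10 \right)} + 3978} = \frac{-4536 + \frac{13}{37}}{\left(-81 - - \frac{2349}{4}\right) + 3978} = \frac{-4536 + 13 \cdot \frac{1}{37}}{\left(-81 + \frac{2349}{4}\right) + 3978} = \frac{-4536 + \frac{13}{37}}{\frac{2025}{4} + 3978} = - \frac{167819}{37 \cdot \frac{17937}{4}} = \left(- \frac{167819}{37}\right) \frac{4}{17937} = - \frac{671276}{663669}$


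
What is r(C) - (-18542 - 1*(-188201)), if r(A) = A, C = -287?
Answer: -169946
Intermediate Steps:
r(C) - (-18542 - 1*(-188201)) = -287 - (-18542 - 1*(-188201)) = -287 - (-18542 + 188201) = -287 - 1*169659 = -287 - 169659 = -169946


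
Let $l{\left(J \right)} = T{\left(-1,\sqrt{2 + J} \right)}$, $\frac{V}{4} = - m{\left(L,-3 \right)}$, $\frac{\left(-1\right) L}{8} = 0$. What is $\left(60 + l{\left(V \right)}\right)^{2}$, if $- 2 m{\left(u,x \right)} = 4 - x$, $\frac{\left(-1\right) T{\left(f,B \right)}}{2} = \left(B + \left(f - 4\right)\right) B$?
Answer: $4624$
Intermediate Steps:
$L = 0$ ($L = \left(-8\right) 0 = 0$)
$T{\left(f,B \right)} = - 2 B \left(-4 + B + f\right)$ ($T{\left(f,B \right)} = - 2 \left(B + \left(f - 4\right)\right) B = - 2 \left(B + \left(-4 + f\right)\right) B = - 2 \left(-4 + B + f\right) B = - 2 B \left(-4 + B + f\right)$)
$m{\left(u,x \right)} = -2 + \frac{x}{2}$ ($m{\left(u,x \right)} = - \frac{4 - x}{2} = -2 + \frac{x}{2}$)
$V = 14$ ($V = 4 \left(- (-2 + \frac{1}{2} \left(-3\right))\right) = 4 \left(- (-2 - \frac{3}{2})\right) = 4 \left(\left(-1\right) \left(- \frac{7}{2}\right)\right) = 4 \cdot \frac{7}{2} = 14$)
$l{\left(J \right)} = 2 \sqrt{2 + J} \left(5 - \sqrt{2 + J}\right)$ ($l{\left(J \right)} = 2 \sqrt{2 + J} \left(4 - \sqrt{2 + J} - -1\right) = 2 \sqrt{2 + J} \left(4 - \sqrt{2 + J} + 1\right) = 2 \sqrt{2 + J} \left(5 - \sqrt{2 + J}\right)$)
$\left(60 + l{\left(V \right)}\right)^{2} = \left(60 - \left(32 - 10 \sqrt{2 + 14}\right)\right)^{2} = \left(60 - \left(32 - 40\right)\right)^{2} = \left(60 - -8\right)^{2} = \left(60 + 8\right)^{2} = 68^{2} = 4624$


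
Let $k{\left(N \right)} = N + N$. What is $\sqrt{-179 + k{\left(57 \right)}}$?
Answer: $i \sqrt{65} \approx 8.0623 i$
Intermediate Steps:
$k{\left(N \right)} = 2 N$
$\sqrt{-179 + k{\left(57 \right)}} = \sqrt{-179 + 2 \cdot 57} = \sqrt{-179 + 114} = \sqrt{-65} = i \sqrt{65}$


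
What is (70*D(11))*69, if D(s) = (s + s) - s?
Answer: 53130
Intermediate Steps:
D(s) = s (D(s) = 2*s - s = s)
(70*D(11))*69 = (70*11)*69 = 770*69 = 53130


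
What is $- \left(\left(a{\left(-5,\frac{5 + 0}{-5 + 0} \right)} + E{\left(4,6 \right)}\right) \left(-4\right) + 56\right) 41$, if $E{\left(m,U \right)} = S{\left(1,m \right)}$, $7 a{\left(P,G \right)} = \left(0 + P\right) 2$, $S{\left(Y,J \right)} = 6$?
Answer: $- \frac{10824}{7} \approx -1546.3$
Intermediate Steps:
$a{\left(P,G \right)} = \frac{2 P}{7}$ ($a{\left(P,G \right)} = \frac{\left(0 + P\right) 2}{7} = \frac{P 2}{7} = \frac{2 P}{7}$)
$E{\left(m,U \right)} = 6$
$- \left(\left(a{\left(-5,\frac{5 + 0}{-5 + 0} \right)} + E{\left(4,6 \right)}\right) \left(-4\right) + 56\right) 41 = - \left(\left(\frac{2}{7} \left(-5\right) + 6\right) \left(-4\right) + 56\right) 41 = - \left(\left(- \frac{10}{7} + 6\right) \left(-4\right) + 56\right) 41 = - \left(\frac{32}{7} \left(-4\right) + 56\right) 41 = - \left(- \frac{128}{7} + 56\right) 41 = - \frac{264 \cdot 41}{7} = \left(-1\right) \frac{10824}{7} = - \frac{10824}{7}$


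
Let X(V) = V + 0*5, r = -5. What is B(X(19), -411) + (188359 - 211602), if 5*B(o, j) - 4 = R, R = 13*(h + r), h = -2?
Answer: -116302/5 ≈ -23260.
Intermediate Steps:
X(V) = V (X(V) = V + 0 = V)
R = -91 (R = 13*(-2 - 5) = 13*(-7) = -91)
B(o, j) = -87/5 (B(o, j) = 4/5 + (1/5)*(-91) = 4/5 - 91/5 = -87/5)
B(X(19), -411) + (188359 - 211602) = -87/5 + (188359 - 211602) = -87/5 - 23243 = -116302/5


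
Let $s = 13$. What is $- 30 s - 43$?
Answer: $-433$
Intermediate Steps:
$- 30 s - 43 = \left(-30\right) 13 - 43 = -390 - 43 = -433$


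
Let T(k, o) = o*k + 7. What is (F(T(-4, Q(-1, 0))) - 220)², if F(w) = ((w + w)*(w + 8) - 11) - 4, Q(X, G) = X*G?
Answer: 625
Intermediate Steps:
Q(X, G) = G*X
T(k, o) = 7 + k*o (T(k, o) = k*o + 7 = 7 + k*o)
F(w) = -15 + 2*w*(8 + w) (F(w) = ((2*w)*(8 + w) - 11) - 4 = (2*w*(8 + w) - 11) - 4 = (-11 + 2*w*(8 + w)) - 4 = -15 + 2*w*(8 + w))
(F(T(-4, Q(-1, 0))) - 220)² = ((-15 + 2*(7 - 0*(-1))² + 16*(7 - 0*(-1))) - 220)² = ((-15 + 2*(7 - 4*0)² + 16*(7 - 4*0)) - 220)² = ((-15 + 2*(7 + 0)² + 16*(7 + 0)) - 220)² = ((-15 + 2*7² + 16*7) - 220)² = ((-15 + 2*49 + 112) - 220)² = ((-15 + 98 + 112) - 220)² = (195 - 220)² = (-25)² = 625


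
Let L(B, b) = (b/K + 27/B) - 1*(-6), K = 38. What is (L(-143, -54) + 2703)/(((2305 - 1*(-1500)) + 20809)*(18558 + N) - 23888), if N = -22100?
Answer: -2451993/78980179564 ≈ -3.1046e-5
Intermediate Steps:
L(B, b) = 6 + 27/B + b/38 (L(B, b) = (b/38 + 27/B) - 1*(-6) = (b*(1/38) + 27/B) + 6 = (b/38 + 27/B) + 6 = (27/B + b/38) + 6 = 6 + 27/B + b/38)
(L(-143, -54) + 2703)/(((2305 - 1*(-1500)) + 20809)*(18558 + N) - 23888) = ((6 + 27/(-143) + (1/38)*(-54)) + 2703)/(((2305 - 1*(-1500)) + 20809)*(18558 - 22100) - 23888) = ((6 + 27*(-1/143) - 27/19) + 2703)/(((2305 + 1500) + 20809)*(-3542) - 23888) = ((6 - 27/143 - 27/19) + 2703)/((3805 + 20809)*(-3542) - 23888) = (11928/2717 + 2703)/(24614*(-3542) - 23888) = 7355979/(2717*(-87182788 - 23888)) = (7355979/2717)/(-87206676) = (7355979/2717)*(-1/87206676) = -2451993/78980179564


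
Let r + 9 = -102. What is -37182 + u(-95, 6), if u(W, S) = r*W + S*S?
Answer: -26601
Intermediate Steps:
r = -111 (r = -9 - 102 = -111)
u(W, S) = S**2 - 111*W (u(W, S) = -111*W + S*S = -111*W + S**2 = S**2 - 111*W)
-37182 + u(-95, 6) = -37182 + (6**2 - 111*(-95)) = -37182 + (36 + 10545) = -37182 + 10581 = -26601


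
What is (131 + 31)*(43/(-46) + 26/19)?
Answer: 30699/437 ≈ 70.249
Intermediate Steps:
(131 + 31)*(43/(-46) + 26/19) = 162*(43*(-1/46) + 26*(1/19)) = 162*(-43/46 + 26/19) = 162*(379/874) = 30699/437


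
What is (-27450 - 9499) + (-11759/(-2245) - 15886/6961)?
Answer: -577372274976/15627445 ≈ -36946.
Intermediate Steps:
(-27450 - 9499) + (-11759/(-2245) - 15886/6961) = -36949 + (-11759*(-1/2245) - 15886*1/6961) = -36949 + (11759/2245 - 15886/6961) = -36949 + 46190329/15627445 = -577372274976/15627445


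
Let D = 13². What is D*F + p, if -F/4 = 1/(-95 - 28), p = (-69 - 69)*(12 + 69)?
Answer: -1374218/123 ≈ -11173.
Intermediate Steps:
p = -11178 (p = -138*81 = -11178)
D = 169
F = 4/123 (F = -4/(-95 - 28) = -4/(-123) = -4*(-1/123) = 4/123 ≈ 0.032520)
D*F + p = 169*(4/123) - 11178 = 676/123 - 11178 = -1374218/123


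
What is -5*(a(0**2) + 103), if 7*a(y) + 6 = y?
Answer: -3575/7 ≈ -510.71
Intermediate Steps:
a(y) = -6/7 + y/7
-5*(a(0**2) + 103) = -5*((-6/7 + (1/7)*0**2) + 103) = -5*((-6/7 + (1/7)*0) + 103) = -5*((-6/7 + 0) + 103) = -5*(-6/7 + 103) = -5*715/7 = -3575/7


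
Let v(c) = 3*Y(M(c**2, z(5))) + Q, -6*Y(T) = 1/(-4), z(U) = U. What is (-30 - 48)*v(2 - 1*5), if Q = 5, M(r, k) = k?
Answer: -1599/4 ≈ -399.75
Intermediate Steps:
Y(T) = 1/24 (Y(T) = -1/6/(-4) = -1/6*(-1/4) = 1/24)
v(c) = 41/8 (v(c) = 3*(1/24) + 5 = 1/8 + 5 = 41/8)
(-30 - 48)*v(2 - 1*5) = (-30 - 48)*(41/8) = -78*41/8 = -1599/4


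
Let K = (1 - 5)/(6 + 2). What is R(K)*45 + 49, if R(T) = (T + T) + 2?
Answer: 94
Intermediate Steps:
K = -½ (K = -4/8 = -4*⅛ = -½ ≈ -0.50000)
R(T) = 2 + 2*T (R(T) = 2*T + 2 = 2 + 2*T)
R(K)*45 + 49 = (2 + 2*(-½))*45 + 49 = (2 - 1)*45 + 49 = 1*45 + 49 = 45 + 49 = 94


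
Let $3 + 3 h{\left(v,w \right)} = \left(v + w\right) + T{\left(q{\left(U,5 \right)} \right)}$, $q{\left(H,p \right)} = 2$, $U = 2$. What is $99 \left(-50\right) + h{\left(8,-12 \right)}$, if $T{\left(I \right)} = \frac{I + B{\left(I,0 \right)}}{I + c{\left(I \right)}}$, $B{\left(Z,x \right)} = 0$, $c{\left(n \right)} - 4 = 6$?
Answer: $- \frac{89141}{18} \approx -4952.3$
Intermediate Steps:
$c{\left(n \right)} = 10$ ($c{\left(n \right)} = 4 + 6 = 10$)
$T{\left(I \right)} = \frac{I}{10 + I}$ ($T{\left(I \right)} = \frac{I + 0}{I + 10} = \frac{I}{10 + I}$)
$h{\left(v,w \right)} = - \frac{17}{18} + \frac{v}{3} + \frac{w}{3}$ ($h{\left(v,w \right)} = -1 + \frac{\left(v + w\right) + \frac{2}{10 + 2}}{3} = -1 + \frac{\left(v + w\right) + \frac{2}{12}}{3} = -1 + \frac{\left(v + w\right) + 2 \cdot \frac{1}{12}}{3} = -1 + \frac{\left(v + w\right) + \frac{1}{6}}{3} = -1 + \frac{\frac{1}{6} + v + w}{3} = -1 + \left(\frac{1}{18} + \frac{v}{3} + \frac{w}{3}\right) = - \frac{17}{18} + \frac{v}{3} + \frac{w}{3}$)
$99 \left(-50\right) + h{\left(8,-12 \right)} = 99 \left(-50\right) + \left(- \frac{17}{18} + \frac{1}{3} \cdot 8 + \frac{1}{3} \left(-12\right)\right) = -4950 - \frac{41}{18} = - \frac{89141}{18}$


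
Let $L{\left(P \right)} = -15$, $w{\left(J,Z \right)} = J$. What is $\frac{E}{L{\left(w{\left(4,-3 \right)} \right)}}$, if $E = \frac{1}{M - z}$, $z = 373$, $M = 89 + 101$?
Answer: $\frac{1}{2745} \approx 0.0003643$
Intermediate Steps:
$M = 190$
$E = - \frac{1}{183}$ ($E = \frac{1}{190 - 373} = \frac{1}{-183} = - \frac{1}{183} \approx -0.0054645$)
$\frac{E}{L{\left(w{\left(4,-3 \right)} \right)}} = - \frac{1}{183 \left(-15\right)} = \left(- \frac{1}{183}\right) \left(- \frac{1}{15}\right) = \frac{1}{2745}$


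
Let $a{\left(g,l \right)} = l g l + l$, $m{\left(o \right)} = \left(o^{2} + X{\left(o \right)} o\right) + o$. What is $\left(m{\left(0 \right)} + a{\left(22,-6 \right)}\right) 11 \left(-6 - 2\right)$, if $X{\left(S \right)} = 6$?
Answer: $-69168$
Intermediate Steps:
$m{\left(o \right)} = o^{2} + 7 o$ ($m{\left(o \right)} = \left(o^{2} + 6 o\right) + o = o^{2} + 7 o$)
$a{\left(g,l \right)} = l + g l^{2}$ ($a{\left(g,l \right)} = g l l + l = g l^{2} + l = l + g l^{2}$)
$\left(m{\left(0 \right)} + a{\left(22,-6 \right)}\right) 11 \left(-6 - 2\right) = \left(0 \left(7 + 0\right) - 6 \left(1 + 22 \left(-6\right)\right)\right) 11 \left(-6 - 2\right) = \left(0 \cdot 7 - 6 \left(1 - 132\right)\right) 11 \left(-6 - 2\right) = \left(0 - -786\right) 11 \left(-8\right) = \left(0 + 786\right) \left(-88\right) = 786 \left(-88\right) = -69168$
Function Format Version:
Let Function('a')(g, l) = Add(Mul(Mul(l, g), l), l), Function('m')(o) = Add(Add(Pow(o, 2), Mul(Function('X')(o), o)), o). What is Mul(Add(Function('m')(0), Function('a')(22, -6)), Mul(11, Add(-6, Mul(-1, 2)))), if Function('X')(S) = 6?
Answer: -69168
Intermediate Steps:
Function('m')(o) = Add(Pow(o, 2), Mul(7, o)) (Function('m')(o) = Add(Add(Pow(o, 2), Mul(6, o)), o) = Add(Pow(o, 2), Mul(7, o)))
Function('a')(g, l) = Add(l, Mul(g, Pow(l, 2))) (Function('a')(g, l) = Add(Mul(Mul(g, l), l), l) = Add(Mul(g, Pow(l, 2)), l) = Add(l, Mul(g, Pow(l, 2))))
Mul(Add(Function('m')(0), Function('a')(22, -6)), Mul(11, Add(-6, Mul(-1, 2)))) = Mul(Add(Mul(0, Add(7, 0)), Mul(-6, Add(1, Mul(22, -6)))), Mul(11, Add(-6, Mul(-1, 2)))) = Mul(Add(Mul(0, 7), Mul(-6, Add(1, -132))), Mul(11, Add(-6, -2))) = Mul(Add(0, Mul(-6, -131)), Mul(11, -8)) = Mul(Add(0, 786), -88) = Mul(786, -88) = -69168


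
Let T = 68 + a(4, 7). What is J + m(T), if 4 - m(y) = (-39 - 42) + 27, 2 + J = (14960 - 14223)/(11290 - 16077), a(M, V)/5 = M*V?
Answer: 267335/4787 ≈ 55.846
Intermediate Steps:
a(M, V) = 5*M*V (a(M, V) = 5*(M*V) = 5*M*V)
J = -10311/4787 (J = -2 + (14960 - 14223)/(11290 - 16077) = -2 + 737/(-4787) = -2 + 737*(-1/4787) = -2 - 737/4787 = -10311/4787 ≈ -2.1540)
T = 208 (T = 68 + 5*4*7 = 68 + 140 = 208)
m(y) = 58 (m(y) = 4 - ((-39 - 42) + 27) = 4 - (-81 + 27) = 4 - 1*(-54) = 4 + 54 = 58)
J + m(T) = -10311/4787 + 58 = 267335/4787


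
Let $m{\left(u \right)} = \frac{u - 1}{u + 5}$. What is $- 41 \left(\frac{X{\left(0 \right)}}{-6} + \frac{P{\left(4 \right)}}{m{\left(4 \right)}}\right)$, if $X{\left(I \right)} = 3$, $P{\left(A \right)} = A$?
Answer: $- \frac{943}{2} \approx -471.5$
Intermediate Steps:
$m{\left(u \right)} = \frac{-1 + u}{5 + u}$
$- 41 \left(\frac{X{\left(0 \right)}}{-6} + \frac{P{\left(4 \right)}}{m{\left(4 \right)}}\right) = - 41 \left(\frac{3}{-6} + \frac{4}{\frac{1}{5 + 4} \left(-1 + 4\right)}\right) = - 41 \left(3 \left(- \frac{1}{6}\right) + \frac{4}{\frac{1}{9} \cdot 3}\right) = - 41 \left(- \frac{1}{2} + \frac{4}{\frac{1}{9} \cdot 3}\right) = - 41 \left(- \frac{1}{2} + 4 \frac{1}{\frac{1}{3}}\right) = - 41 \left(- \frac{1}{2} + 4 \cdot 3\right) = - 41 \left(- \frac{1}{2} + 12\right) = \left(-41\right) \frac{23}{2} = - \frac{943}{2}$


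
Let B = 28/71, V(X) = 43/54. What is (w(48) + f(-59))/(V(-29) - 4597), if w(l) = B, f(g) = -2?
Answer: 6156/17621845 ≈ 0.00034934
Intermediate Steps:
V(X) = 43/54 (V(X) = 43*(1/54) = 43/54)
B = 28/71 (B = 28*(1/71) = 28/71 ≈ 0.39437)
w(l) = 28/71
(w(48) + f(-59))/(V(-29) - 4597) = (28/71 - 2)/(43/54 - 4597) = -114/(71*(-248195/54)) = -114/71*(-54/248195) = 6156/17621845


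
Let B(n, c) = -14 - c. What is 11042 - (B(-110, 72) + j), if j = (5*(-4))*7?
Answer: 11268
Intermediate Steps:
j = -140 (j = -20*7 = -140)
11042 - (B(-110, 72) + j) = 11042 - ((-14 - 1*72) - 140) = 11042 - ((-14 - 72) - 140) = 11042 - (-86 - 140) = 11042 - 1*(-226) = 11042 + 226 = 11268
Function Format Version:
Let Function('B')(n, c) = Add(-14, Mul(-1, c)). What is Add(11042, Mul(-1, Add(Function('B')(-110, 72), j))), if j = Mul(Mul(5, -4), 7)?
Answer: 11268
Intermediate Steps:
j = -140 (j = Mul(-20, 7) = -140)
Add(11042, Mul(-1, Add(Function('B')(-110, 72), j))) = Add(11042, Mul(-1, Add(Add(-14, Mul(-1, 72)), -140))) = Add(11042, Mul(-1, Add(Add(-14, -72), -140))) = Add(11042, Mul(-1, Add(-86, -140))) = Add(11042, Mul(-1, -226)) = Add(11042, 226) = 11268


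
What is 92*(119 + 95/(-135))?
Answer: 293848/27 ≈ 10883.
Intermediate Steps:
92*(119 + 95/(-135)) = 92*(119 + 95*(-1/135)) = 92*(119 - 19/27) = 92*(3194/27) = 293848/27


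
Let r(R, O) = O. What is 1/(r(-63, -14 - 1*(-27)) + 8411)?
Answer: 1/8424 ≈ 0.00011871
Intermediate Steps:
1/(r(-63, -14 - 1*(-27)) + 8411) = 1/((-14 - 1*(-27)) + 8411) = 1/((-14 + 27) + 8411) = 1/(13 + 8411) = 1/8424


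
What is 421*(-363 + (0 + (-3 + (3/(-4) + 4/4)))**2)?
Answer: -2394227/16 ≈ -1.4964e+5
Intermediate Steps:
421*(-363 + (0 + (-3 + (3/(-4) + 4/4)))**2) = 421*(-363 + (0 + (-3 + (3*(-1/4) + 4*(1/4))))**2) = 421*(-363 + (0 + (-3 + (-3/4 + 1)))**2) = 421*(-363 + (0 + (-3 + 1/4))**2) = 421*(-363 + (0 - 11/4)**2) = 421*(-363 + (-11/4)**2) = 421*(-363 + 121/16) = 421*(-5687/16) = -2394227/16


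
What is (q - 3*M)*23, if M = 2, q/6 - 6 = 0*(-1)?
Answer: 690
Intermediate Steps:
q = 36 (q = 36 + 6*(0*(-1)) = 36 + 6*0 = 36 + 0 = 36)
(q - 3*M)*23 = (36 - 3*2)*23 = (36 - 6)*23 = 30*23 = 690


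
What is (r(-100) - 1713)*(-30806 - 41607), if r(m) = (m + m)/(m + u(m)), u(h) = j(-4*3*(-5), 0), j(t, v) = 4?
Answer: 1486711303/12 ≈ 1.2389e+8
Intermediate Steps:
u(h) = 4
r(m) = 2*m/(4 + m) (r(m) = (m + m)/(m + 4) = (2*m)/(4 + m) = 2*m/(4 + m))
(r(-100) - 1713)*(-30806 - 41607) = (2*(-100)/(4 - 100) - 1713)*(-30806 - 41607) = (2*(-100)/(-96) - 1713)*(-72413) = (2*(-100)*(-1/96) - 1713)*(-72413) = (25/12 - 1713)*(-72413) = -20531/12*(-72413) = 1486711303/12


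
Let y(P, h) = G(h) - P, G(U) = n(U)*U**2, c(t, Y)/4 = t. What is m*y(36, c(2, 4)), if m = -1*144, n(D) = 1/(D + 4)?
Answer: 4416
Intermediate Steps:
c(t, Y) = 4*t
n(D) = 1/(4 + D)
G(U) = U**2/(4 + U)
m = -144
y(P, h) = -P + h**2/(4 + h) (y(P, h) = h**2/(4 + h) - P = -P + h**2/(4 + h))
m*y(36, c(2, 4)) = -144*((4*2)**2 - 1*36*(4 + 4*2))/(4 + 4*2) = -144*(8**2 - 1*36*(4 + 8))/(4 + 8) = -144*(64 - 1*36*12)/12 = -12*(64 - 432) = -12*(-368) = -144*(-92/3) = 4416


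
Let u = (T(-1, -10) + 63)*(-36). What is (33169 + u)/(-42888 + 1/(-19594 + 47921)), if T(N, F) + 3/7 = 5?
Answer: -1218939137/1700843725 ≈ -0.71667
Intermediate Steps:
T(N, F) = 32/7 (T(N, F) = -3/7 + 5 = 32/7)
u = -17028/7 (u = (32/7 + 63)*(-36) = (473/7)*(-36) = -17028/7 ≈ -2432.6)
(33169 + u)/(-42888 + 1/(-19594 + 47921)) = (33169 - 17028/7)/(-42888 + 1/(-19594 + 47921)) = 215155/(7*(-42888 + 1/28327)) = 215155/(7*(-1214888375/28327)) = (215155/7)*(-28327/1214888375) = -1218939137/1700843725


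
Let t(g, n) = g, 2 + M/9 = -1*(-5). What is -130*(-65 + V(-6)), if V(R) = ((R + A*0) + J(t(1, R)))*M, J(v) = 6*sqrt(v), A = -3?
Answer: 8450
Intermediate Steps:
M = 27 (M = -18 + 9*(-1*(-5)) = -18 + 9*5 = -18 + 45 = 27)
V(R) = 162 + 27*R (V(R) = ((R - 3*0) + 6*sqrt(1))*27 = ((R + 0) + 6*1)*27 = (R + 6)*27 = (6 + R)*27 = 162 + 27*R)
-130*(-65 + V(-6)) = -130*(-65 + (162 + 27*(-6))) = -130*(-65 + (162 - 162)) = -130*(-65 + 0) = -130*(-65) = 8450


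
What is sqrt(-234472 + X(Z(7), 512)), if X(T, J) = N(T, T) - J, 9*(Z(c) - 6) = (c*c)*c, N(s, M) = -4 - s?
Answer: I*sqrt(2115289)/3 ≈ 484.8*I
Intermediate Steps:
Z(c) = 6 + c**3/9 (Z(c) = 6 + ((c*c)*c)/9 = 6 + (c**2*c)/9 = 6 + c**3/9)
X(T, J) = -4 - J - T (X(T, J) = (-4 - T) - J = -4 - J - T)
sqrt(-234472 + X(Z(7), 512)) = sqrt(-234472 + (-4 - 1*512 - (6 + (1/9)*7**3))) = sqrt(-234472 + (-4 - 512 - (6 + (1/9)*343))) = sqrt(-234472 + (-4 - 512 - (6 + 343/9))) = sqrt(-234472 + (-4 - 512 - 1*397/9)) = sqrt(-234472 + (-4 - 512 - 397/9)) = sqrt(-234472 - 5041/9) = sqrt(-2115289/9) = I*sqrt(2115289)/3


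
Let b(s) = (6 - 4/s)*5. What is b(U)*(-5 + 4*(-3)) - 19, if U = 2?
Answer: -359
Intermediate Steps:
b(s) = 30 - 20/s
b(U)*(-5 + 4*(-3)) - 19 = (30 - 20/2)*(-5 + 4*(-3)) - 19 = (30 - 20*1/2)*(-5 - 12) - 19 = (30 - 10)*(-17) - 19 = 20*(-17) - 19 = -340 - 19 = -359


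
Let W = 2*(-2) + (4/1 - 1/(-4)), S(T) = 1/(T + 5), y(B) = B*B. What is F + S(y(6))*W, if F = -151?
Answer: -24763/164 ≈ -150.99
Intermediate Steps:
y(B) = B²
S(T) = 1/(5 + T)
W = ¼ (W = -4 + (4*1 - 1*(-¼)) = -4 + (4 + ¼) = -4 + 17/4 = ¼ ≈ 0.25000)
F + S(y(6))*W = -151 + (¼)/(5 + 6²) = -151 + (¼)/(5 + 36) = -151 + (¼)/41 = -151 + (1/41)*(¼) = -151 + 1/164 = -24763/164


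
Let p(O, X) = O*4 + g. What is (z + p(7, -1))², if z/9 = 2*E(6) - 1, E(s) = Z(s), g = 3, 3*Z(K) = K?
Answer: 3364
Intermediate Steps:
Z(K) = K/3
E(s) = s/3
p(O, X) = 3 + 4*O (p(O, X) = O*4 + 3 = 4*O + 3 = 3 + 4*O)
z = 27 (z = 9*(2*((⅓)*6) - 1) = 9*(2*2 - 1) = 9*(4 - 1) = 9*3 = 27)
(z + p(7, -1))² = (27 + (3 + 4*7))² = (27 + (3 + 28))² = (27 + 31)² = 58² = 3364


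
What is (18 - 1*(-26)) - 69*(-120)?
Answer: 8324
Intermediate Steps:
(18 - 1*(-26)) - 69*(-120) = (18 + 26) + 8280 = 44 + 8280 = 8324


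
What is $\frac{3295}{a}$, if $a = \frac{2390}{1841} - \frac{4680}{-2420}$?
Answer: $\frac{733997495}{719984} \approx 1019.5$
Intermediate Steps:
$a = \frac{719984}{222761}$ ($a = 2390 \cdot \frac{1}{1841} - - \frac{234}{121} = \frac{2390}{1841} + \frac{234}{121} = \frac{719984}{222761} \approx 3.2321$)
$\frac{3295}{a} = \frac{3295}{\frac{719984}{222761}} = 3295 \cdot \frac{222761}{719984} = \frac{733997495}{719984}$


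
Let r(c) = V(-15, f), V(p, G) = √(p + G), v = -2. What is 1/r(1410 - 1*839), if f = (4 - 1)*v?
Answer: -I*√21/21 ≈ -0.21822*I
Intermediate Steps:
f = -6 (f = (4 - 1)*(-2) = 3*(-2) = -6)
V(p, G) = √(G + p)
r(c) = I*√21 (r(c) = √(-6 - 15) = √(-21) = I*√21)
1/r(1410 - 1*839) = 1/(I*√21) = -I*√21/21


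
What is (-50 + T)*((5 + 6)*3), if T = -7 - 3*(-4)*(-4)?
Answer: -3465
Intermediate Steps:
T = -55 (T = -7 - (-12)*(-4) = -7 - 1*48 = -7 - 48 = -55)
(-50 + T)*((5 + 6)*3) = (-50 - 55)*((5 + 6)*3) = -1155*3 = -105*33 = -3465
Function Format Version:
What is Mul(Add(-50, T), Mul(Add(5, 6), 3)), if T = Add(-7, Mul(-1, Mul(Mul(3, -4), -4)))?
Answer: -3465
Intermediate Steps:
T = -55 (T = Add(-7, Mul(-1, Mul(-12, -4))) = Add(-7, Mul(-1, 48)) = Add(-7, -48) = -55)
Mul(Add(-50, T), Mul(Add(5, 6), 3)) = Mul(Add(-50, -55), Mul(Add(5, 6), 3)) = Mul(-105, Mul(11, 3)) = Mul(-105, 33) = -3465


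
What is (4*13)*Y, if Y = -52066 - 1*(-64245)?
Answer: 633308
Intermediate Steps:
Y = 12179 (Y = -52066 + 64245 = 12179)
(4*13)*Y = (4*13)*12179 = 52*12179 = 633308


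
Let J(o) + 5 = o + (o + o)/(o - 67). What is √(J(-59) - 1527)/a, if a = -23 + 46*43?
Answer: I*√701218/41055 ≈ 0.020397*I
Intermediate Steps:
a = 1955 (a = -23 + 1978 = 1955)
J(o) = -5 + o + 2*o/(-67 + o) (J(o) = -5 + (o + (o + o)/(o - 67)) = -5 + (o + (2*o)/(-67 + o)) = -5 + (o + 2*o/(-67 + o)) = -5 + o + 2*o/(-67 + o))
√(J(-59) - 1527)/a = √((335 + (-59)² - 70*(-59))/(-67 - 59) - 1527)/1955 = √((335 + 3481 + 4130)/(-126) - 1527)*(1/1955) = √(-1/126*7946 - 1527)*(1/1955) = √(-3973/63 - 1527)*(1/1955) = √(-100174/63)*(1/1955) = (I*√701218/21)*(1/1955) = I*√701218/41055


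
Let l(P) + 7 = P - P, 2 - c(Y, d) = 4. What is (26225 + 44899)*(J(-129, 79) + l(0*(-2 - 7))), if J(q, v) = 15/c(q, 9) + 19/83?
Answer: -84246378/83 ≈ -1.0150e+6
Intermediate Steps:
c(Y, d) = -2 (c(Y, d) = 2 - 1*4 = 2 - 4 = -2)
l(P) = -7 (l(P) = -7 + (P - P) = -7 + 0 = -7)
J(q, v) = -1207/166 (J(q, v) = 15/(-2) + 19/83 = 15*(-1/2) + 19*(1/83) = -15/2 + 19/83 = -1207/166)
(26225 + 44899)*(J(-129, 79) + l(0*(-2 - 7))) = (26225 + 44899)*(-1207/166 - 7) = 71124*(-2369/166) = -84246378/83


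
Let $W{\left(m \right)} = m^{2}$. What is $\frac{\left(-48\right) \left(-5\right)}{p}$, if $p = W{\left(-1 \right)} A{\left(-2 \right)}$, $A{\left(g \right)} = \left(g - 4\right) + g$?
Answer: $-30$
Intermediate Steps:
$A{\left(g \right)} = -4 + 2 g$ ($A{\left(g \right)} = \left(g - 4\right) + g = \left(-4 + g\right) + g = -4 + 2 g$)
$p = -8$ ($p = \left(-1\right)^{2} \left(-4 + 2 \left(-2\right)\right) = 1 \left(-4 - 4\right) = 1 \left(-8\right) = -8$)
$\frac{\left(-48\right) \left(-5\right)}{p} = \frac{\left(-48\right) \left(-5\right)}{-8} = 240 \left(- \frac{1}{8}\right) = -30$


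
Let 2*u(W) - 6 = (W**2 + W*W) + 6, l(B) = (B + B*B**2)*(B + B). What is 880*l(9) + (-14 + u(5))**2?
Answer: 11690209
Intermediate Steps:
l(B) = 2*B*(B + B**3) (l(B) = (B + B**3)*(2*B) = 2*B*(B + B**3))
u(W) = 6 + W**2 (u(W) = 3 + ((W**2 + W*W) + 6)/2 = 3 + ((W**2 + W**2) + 6)/2 = 3 + (2*W**2 + 6)/2 = 3 + (6 + 2*W**2)/2 = 3 + (3 + W**2) = 6 + W**2)
880*l(9) + (-14 + u(5))**2 = 880*(2*9**2*(1 + 9**2)) + (-14 + (6 + 5**2))**2 = 880*(2*81*(1 + 81)) + (-14 + (6 + 25))**2 = 880*(2*81*82) + (-14 + 31)**2 = 880*13284 + 17**2 = 11689920 + 289 = 11690209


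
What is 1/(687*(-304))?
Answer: -1/208848 ≈ -4.7882e-6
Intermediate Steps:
1/(687*(-304)) = (1/687)*(-1/304) = -1/208848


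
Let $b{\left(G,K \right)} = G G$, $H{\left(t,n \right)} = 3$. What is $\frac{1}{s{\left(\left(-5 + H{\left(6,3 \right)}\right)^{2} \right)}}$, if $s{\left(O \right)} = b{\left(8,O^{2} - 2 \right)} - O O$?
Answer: $\frac{1}{48} \approx 0.020833$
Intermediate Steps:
$b{\left(G,K \right)} = G^{2}$
$s{\left(O \right)} = 64 - O^{2}$ ($s{\left(O \right)} = 8^{2} - O O = 64 - O^{2}$)
$\frac{1}{s{\left(\left(-5 + H{\left(6,3 \right)}\right)^{2} \right)}} = \frac{1}{64 - \left(\left(-5 + 3\right)^{2}\right)^{2}} = \frac{1}{64 - \left(\left(-2\right)^{2}\right)^{2}} = \frac{1}{64 - 4^{2}} = \frac{1}{64 - 16} = \frac{1}{48}$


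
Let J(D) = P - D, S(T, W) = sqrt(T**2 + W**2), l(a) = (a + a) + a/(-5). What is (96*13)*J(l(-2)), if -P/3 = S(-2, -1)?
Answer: 22464/5 - 3744*sqrt(5) ≈ -3879.0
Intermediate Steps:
l(a) = 9*a/5 (l(a) = 2*a + a*(-1/5) = 2*a - a/5 = 9*a/5)
P = -3*sqrt(5) (P = -3*sqrt((-2)**2 + (-1)**2) = -3*sqrt(4 + 1) = -3*sqrt(5) ≈ -6.7082)
J(D) = -D - 3*sqrt(5) (J(D) = -3*sqrt(5) - D = -D - 3*sqrt(5))
(96*13)*J(l(-2)) = (96*13)*(-9*(-2)/5 - 3*sqrt(5)) = 1248*(-1*(-18/5) - 3*sqrt(5)) = 1248*(18/5 - 3*sqrt(5)) = 22464/5 - 3744*sqrt(5)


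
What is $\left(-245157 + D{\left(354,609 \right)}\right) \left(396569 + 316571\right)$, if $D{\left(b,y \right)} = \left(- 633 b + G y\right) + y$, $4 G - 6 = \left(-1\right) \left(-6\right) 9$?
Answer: $-327684264300$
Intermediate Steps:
$G = 15$ ($G = \frac{3}{2} + \frac{\left(-1\right) \left(-6\right) 9}{4} = \frac{3}{2} + \frac{6 \cdot 9}{4} = \frac{3}{2} + \frac{1}{4} \cdot 54 = \frac{3}{2} + \frac{27}{2} = 15$)
$D{\left(b,y \right)} = - 633 b + 16 y$ ($D{\left(b,y \right)} = \left(- 633 b + 15 y\right) + y = - 633 b + 16 y$)
$\left(-245157 + D{\left(354,609 \right)}\right) \left(396569 + 316571\right) = \left(-245157 + \left(\left(-633\right) 354 + 16 \cdot 609\right)\right) \left(396569 + 316571\right) = \left(-245157 + \left(-224082 + 9744\right)\right) 713140 = \left(-245157 - 214338\right) 713140 = \left(-459495\right) 713140 = -327684264300$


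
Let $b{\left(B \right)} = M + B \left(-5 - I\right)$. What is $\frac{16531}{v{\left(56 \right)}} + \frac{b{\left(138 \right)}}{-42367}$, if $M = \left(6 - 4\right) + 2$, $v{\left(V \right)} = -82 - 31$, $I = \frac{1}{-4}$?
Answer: $- \frac{1400590515}{9574942} \approx -146.28$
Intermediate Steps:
$I = - \frac{1}{4} \approx -0.25$
$v{\left(V \right)} = -113$ ($v{\left(V \right)} = -82 - 31 = -113$)
$M = 4$ ($M = 2 + 2 = 4$)
$b{\left(B \right)} = 4 - \frac{19 B}{4}$ ($b{\left(B \right)} = 4 + B \left(-5 - - \frac{1}{4}\right) = 4 + B \left(-5 + \frac{1}{4}\right) = 4 + B \left(- \frac{19}{4}\right) = 4 - \frac{19 B}{4}$)
$\frac{16531}{v{\left(56 \right)}} + \frac{b{\left(138 \right)}}{-42367} = \frac{16531}{-113} + \frac{4 - \frac{1311}{2}}{-42367} = 16531 \left(- \frac{1}{113}\right) + \left(4 - \frac{1311}{2}\right) \left(- \frac{1}{42367}\right) = - \frac{16531}{113} - - \frac{1303}{84734} = - \frac{16531}{113} + \frac{1303}{84734} = - \frac{1400590515}{9574942}$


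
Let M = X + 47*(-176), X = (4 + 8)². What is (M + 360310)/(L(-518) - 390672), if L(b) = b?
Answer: -176091/195595 ≈ -0.90028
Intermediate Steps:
X = 144 (X = 12² = 144)
M = -8128 (M = 144 + 47*(-176) = 144 - 8272 = -8128)
(M + 360310)/(L(-518) - 390672) = (-8128 + 360310)/(-518 - 390672) = 352182/(-391190) = 352182*(-1/391190) = -176091/195595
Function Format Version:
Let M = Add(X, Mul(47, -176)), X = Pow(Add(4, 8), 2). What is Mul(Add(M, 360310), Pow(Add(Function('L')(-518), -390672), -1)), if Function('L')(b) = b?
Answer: Rational(-176091, 195595) ≈ -0.90028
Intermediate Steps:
X = 144 (X = Pow(12, 2) = 144)
M = -8128 (M = Add(144, Mul(47, -176)) = Add(144, -8272) = -8128)
Mul(Add(M, 360310), Pow(Add(Function('L')(-518), -390672), -1)) = Mul(Add(-8128, 360310), Pow(Add(-518, -390672), -1)) = Mul(352182, Pow(-391190, -1)) = Mul(352182, Rational(-1, 391190)) = Rational(-176091, 195595)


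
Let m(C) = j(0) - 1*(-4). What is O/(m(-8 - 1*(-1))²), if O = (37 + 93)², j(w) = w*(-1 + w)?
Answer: 4225/4 ≈ 1056.3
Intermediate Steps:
O = 16900 (O = 130² = 16900)
m(C) = 4 (m(C) = 0*(-1 + 0) - 1*(-4) = 0*(-1) + 4 = 0 + 4 = 4)
O/(m(-8 - 1*(-1))²) = 16900/(4²) = 16900/16 = 16900*(1/16) = 4225/4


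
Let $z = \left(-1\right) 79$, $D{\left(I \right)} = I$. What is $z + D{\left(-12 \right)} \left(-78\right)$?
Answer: $857$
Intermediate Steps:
$z = -79$
$z + D{\left(-12 \right)} \left(-78\right) = -79 - -936 = -79 + 936 = 857$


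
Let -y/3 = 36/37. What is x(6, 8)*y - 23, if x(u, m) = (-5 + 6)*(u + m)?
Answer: -2363/37 ≈ -63.865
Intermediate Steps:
x(u, m) = m + u (x(u, m) = 1*(m + u) = m + u)
y = -108/37 ≈ -2.9189
x(6, 8)*y - 23 = (8 + 6)*(-108/37) - 23 = 14*(-108/37) - 23 = -1512/37 - 23 = -2363/37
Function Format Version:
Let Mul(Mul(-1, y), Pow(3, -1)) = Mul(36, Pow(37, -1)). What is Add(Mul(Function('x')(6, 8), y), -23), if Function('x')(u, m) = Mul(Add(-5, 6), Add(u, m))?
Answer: Rational(-2363, 37) ≈ -63.865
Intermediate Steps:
Function('x')(u, m) = Add(m, u) (Function('x')(u, m) = Mul(1, Add(m, u)) = Add(m, u))
y = Rational(-108, 37) (y = Mul(-3, Mul(36, Pow(37, -1))) = Mul(-3, Mul(36, Rational(1, 37))) = Mul(-3, Rational(36, 37)) = Rational(-108, 37) ≈ -2.9189)
Add(Mul(Function('x')(6, 8), y), -23) = Add(Mul(Add(8, 6), Rational(-108, 37)), -23) = Add(Mul(14, Rational(-108, 37)), -23) = Add(Rational(-1512, 37), -23) = Rational(-2363, 37)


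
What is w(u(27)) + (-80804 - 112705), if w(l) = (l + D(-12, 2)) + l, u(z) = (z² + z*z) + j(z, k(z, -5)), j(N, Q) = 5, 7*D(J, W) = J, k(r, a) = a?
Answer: -1334093/7 ≈ -1.9058e+5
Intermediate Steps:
D(J, W) = J/7
u(z) = 5 + 2*z² (u(z) = (z² + z*z) + 5 = (z² + z²) + 5 = 2*z² + 5 = 5 + 2*z²)
w(l) = -12/7 + 2*l (w(l) = (l + (⅐)*(-12)) + l = (l - 12/7) + l = (-12/7 + l) + l = -12/7 + 2*l)
w(u(27)) + (-80804 - 112705) = (-12/7 + 2*(5 + 2*27²)) + (-80804 - 112705) = (-12/7 + 2*(5 + 2*729)) - 193509 = (-12/7 + 2*(5 + 1458)) - 193509 = (-12/7 + 2*1463) - 193509 = (-12/7 + 2926) - 193509 = 20470/7 - 193509 = -1334093/7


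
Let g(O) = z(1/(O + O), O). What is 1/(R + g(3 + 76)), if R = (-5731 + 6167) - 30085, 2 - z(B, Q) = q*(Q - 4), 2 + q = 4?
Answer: -1/29797 ≈ -3.3560e-5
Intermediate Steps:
q = 2 (q = -2 + 4 = 2)
z(B, Q) = 10 - 2*Q (z(B, Q) = 2 - 2*(Q - 4) = 2 - 2*(-4 + Q) = 2 - (-8 + 2*Q) = 2 + (8 - 2*Q) = 10 - 2*Q)
g(O) = 10 - 2*O
R = -29649 (R = 436 - 30085 = -29649)
1/(R + g(3 + 76)) = 1/(-29649 + (10 - 2*(3 + 76))) = 1/(-29649 + (10 - 2*79)) = 1/(-29649 + (10 - 158)) = 1/(-29649 - 148) = 1/(-29797) = -1/29797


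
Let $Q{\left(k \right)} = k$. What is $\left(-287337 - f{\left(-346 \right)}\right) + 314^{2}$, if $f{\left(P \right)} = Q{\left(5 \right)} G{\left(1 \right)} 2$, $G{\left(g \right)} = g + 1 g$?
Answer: $-188761$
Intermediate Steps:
$G{\left(g \right)} = 2 g$ ($G{\left(g \right)} = g + g = 2 g$)
$f{\left(P \right)} = 20$ ($f{\left(P \right)} = 5 \cdot 2 \cdot 1 \cdot 2 = 5 \cdot 2 \cdot 2 = 10 \cdot 2 = 20$)
$\left(-287337 - f{\left(-346 \right)}\right) + 314^{2} = \left(-287337 - 20\right) + 314^{2} = \left(-287337 - 20\right) + 98596 = -287357 + 98596 = -188761$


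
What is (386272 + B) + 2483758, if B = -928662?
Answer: 1941368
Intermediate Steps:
(386272 + B) + 2483758 = (386272 - 928662) + 2483758 = -542390 + 2483758 = 1941368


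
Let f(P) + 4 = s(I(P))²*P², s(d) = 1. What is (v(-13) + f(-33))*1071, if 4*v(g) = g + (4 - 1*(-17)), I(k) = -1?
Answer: 1164177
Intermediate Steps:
v(g) = 21/4 + g/4 (v(g) = (g + (4 - 1*(-17)))/4 = (g + (4 + 17))/4 = (g + 21)/4 = (21 + g)/4 = 21/4 + g/4)
f(P) = -4 + P² (f(P) = -4 + 1²*P² = -4 + 1*P² = -4 + P²)
(v(-13) + f(-33))*1071 = ((21/4 + (¼)*(-13)) + (-4 + (-33)²))*1071 = ((21/4 - 13/4) + (-4 + 1089))*1071 = (2 + 1085)*1071 = 1087*1071 = 1164177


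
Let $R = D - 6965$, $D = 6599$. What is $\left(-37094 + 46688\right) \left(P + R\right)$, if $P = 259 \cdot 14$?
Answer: $31276440$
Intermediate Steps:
$P = 3626$
$R = -366$ ($R = 6599 - 6965 = -366$)
$\left(-37094 + 46688\right) \left(P + R\right) = \left(-37094 + 46688\right) \left(3626 - 366\right) = 9594 \cdot 3260 = 31276440$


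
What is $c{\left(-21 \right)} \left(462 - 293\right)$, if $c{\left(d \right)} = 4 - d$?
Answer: $4225$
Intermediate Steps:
$c{\left(-21 \right)} \left(462 - 293\right) = \left(4 - -21\right) \left(462 - 293\right) = \left(4 + 21\right) 169 = 25 \cdot 169 = 4225$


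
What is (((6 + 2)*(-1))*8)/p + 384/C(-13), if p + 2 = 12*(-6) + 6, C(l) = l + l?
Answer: -3056/221 ≈ -13.828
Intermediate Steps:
C(l) = 2*l
p = -68 (p = -2 + (12*(-6) + 6) = -2 + (-72 + 6) = -2 - 66 = -68)
(((6 + 2)*(-1))*8)/p + 384/C(-13) = (((6 + 2)*(-1))*8)/(-68) + 384/((2*(-13))) = ((8*(-1))*8)*(-1/68) + 384/(-26) = -8*8*(-1/68) + 384*(-1/26) = -64*(-1/68) - 192/13 = 16/17 - 192/13 = -3056/221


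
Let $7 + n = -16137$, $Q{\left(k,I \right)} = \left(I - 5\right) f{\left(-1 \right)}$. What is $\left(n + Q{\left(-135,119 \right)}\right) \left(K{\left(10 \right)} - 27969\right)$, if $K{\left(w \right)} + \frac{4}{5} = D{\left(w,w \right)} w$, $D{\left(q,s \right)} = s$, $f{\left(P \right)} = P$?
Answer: $\frac{2265536042}{5} \approx 4.5311 \cdot 10^{8}$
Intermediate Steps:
$Q{\left(k,I \right)} = 5 - I$ ($Q{\left(k,I \right)} = \left(I - 5\right) \left(-1\right) = \left(-5 + I\right) \left(-1\right) = 5 - I$)
$K{\left(w \right)} = - \frac{4}{5} + w^{2}$ ($K{\left(w \right)} = - \frac{4}{5} + w w = - \frac{4}{5} + w^{2}$)
$n = -16144$ ($n = -7 - 16137 = -16144$)
$\left(n + Q{\left(-135,119 \right)}\right) \left(K{\left(10 \right)} - 27969\right) = \left(-16144 + \left(5 - 119\right)\right) \left(\left(- \frac{4}{5} + 10^{2}\right) - 27969\right) = \left(-16144 + \left(5 - 119\right)\right) \left(\left(- \frac{4}{5} + 100\right) - 27969\right) = \left(-16144 - 114\right) \left(\frac{496}{5} - 27969\right) = \left(-16258\right) \left(- \frac{139349}{5}\right) = \frac{2265536042}{5}$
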